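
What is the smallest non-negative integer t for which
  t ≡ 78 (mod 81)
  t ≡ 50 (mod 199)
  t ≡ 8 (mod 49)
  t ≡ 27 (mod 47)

The moduli are pairwise coprime; N = 81·199·49·47 = 37122057.
N/81 = 458297; 458297 ≡ 80 (mod 81); 80·80 ≡ 1, so inverse 80.
N/199 = 186543; 186543 ≡ 80 (mod 199); 80·102 ≡ 1, so inverse 102.
N/49 = 757593; 757593 ≡ 4 (mod 49); 4·37 ≡ 1, so inverse 37.
N/47 = 789831; 789831 ≡ 43 (mod 47); 43·35 ≡ 1, so inverse 35.
t ≡ 78·458297·80 + 50·186543·102 + 8·757593·37 + 27·789831·35 = 4781780403.
4781780403 mod 37122057 = 30157107.

30157107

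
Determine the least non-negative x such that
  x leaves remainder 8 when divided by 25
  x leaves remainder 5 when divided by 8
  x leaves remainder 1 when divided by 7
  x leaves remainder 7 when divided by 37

The moduli are pairwise coprime; N = 25·8·7·37 = 51800.
N/25 = 2072; 2072 ≡ 22 (mod 25); 22·8 ≡ 1, so inverse 8.
N/8 = 6475; 6475 ≡ 3 (mod 8); 3·3 ≡ 1, so inverse 3.
N/7 = 7400; 7400 ≡ 1 (mod 7), inverse 1.
N/37 = 1400; 1400 ≡ 31 (mod 37); 31·6 ≡ 1, so inverse 6.
x ≡ 8·2072·8 + 5·6475·3 + 1·7400·1 + 7·1400·6 = 295933.
295933 mod 51800 = 36933.

36933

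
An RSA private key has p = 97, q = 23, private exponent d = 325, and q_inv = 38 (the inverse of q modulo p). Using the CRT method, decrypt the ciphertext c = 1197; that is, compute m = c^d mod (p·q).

d_p = d mod (p−1) = 325 mod 96 = 37; d_q = d mod (q−1) = 17.
m₁ = c^(d_p) mod p: c ≡ 33 (mod 97), and 33^37 mod 97 = 64.
m₂ = c^(d_q) mod q: c ≡ 1 (mod 23), and 1^17 mod 23 = 1.
h = q_inv·(m₁ − m₂) mod p = 38·(64 − 1) mod 97 = 66.
m = m₂ + h·q = 1 + 66·23 = 1519.

1519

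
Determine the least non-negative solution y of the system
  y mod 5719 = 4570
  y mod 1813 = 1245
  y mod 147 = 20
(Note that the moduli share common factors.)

Combine the congruences pairwise.
gcd(5719, 1813) = 7 and 7 | (1245 − 4570), so the pair is consistent; merging gives y ≡ 862420 (mod 1481221), where 1481221 = lcm(5719, 1813).
gcd(1481221, 147) = 49 and 49 | (20 − 862420), so the pair is consistent; merging gives y ≡ 2343641 (mod 4443663), where 4443663 = lcm(1481221, 147).
The solution is unique modulo lcm(5719, 1813, 147) = 4443663.

2343641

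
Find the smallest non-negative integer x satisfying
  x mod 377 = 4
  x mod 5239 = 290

gcd(377, 5239) = 13 and 13 | (290 − 4), so the pair is consistent; merging gives x ≡ 89353 (mod 151931), where 151931 = lcm(377, 5239).
The solution is unique modulo lcm(377, 5239) = 151931.

89353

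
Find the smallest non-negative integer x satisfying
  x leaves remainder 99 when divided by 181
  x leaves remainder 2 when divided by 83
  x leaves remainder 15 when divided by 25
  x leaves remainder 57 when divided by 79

The moduli are pairwise coprime; N = 181·83·25·79 = 29670425.
N/181 = 163925; 163925 ≡ 120 (mod 181); 120·89 ≡ 1, so inverse 89.
N/83 = 357475; 357475 ≡ 77 (mod 83); 77·69 ≡ 1, so inverse 69.
N/25 = 1186817; 1186817 ≡ 17 (mod 25); 17·3 ≡ 1, so inverse 3.
N/79 = 375575; 375575 ≡ 9 (mod 79); 9·44 ≡ 1, so inverse 44.
x ≡ 99·163925·89 + 2·357475·69 + 15·1186817·3 + 57·375575·44 = 2489023590.
2489023590 mod 29670425 = 26378315.

26378315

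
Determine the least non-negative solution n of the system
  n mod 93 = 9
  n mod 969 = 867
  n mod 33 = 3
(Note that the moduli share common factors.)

Combine the congruences pairwise.
gcd(93, 969) = 3 and 3 | (867 − 9), so the pair is consistent; merging gives n ≡ 9588 (mod 30039), where 30039 = lcm(93, 969).
gcd(30039, 33) = 3 and 3 | (3 − 9588), so the pair is consistent; merging gives n ≡ 69666 (mod 330429), where 330429 = lcm(30039, 33).
The solution is unique modulo lcm(93, 969, 33) = 330429.

69666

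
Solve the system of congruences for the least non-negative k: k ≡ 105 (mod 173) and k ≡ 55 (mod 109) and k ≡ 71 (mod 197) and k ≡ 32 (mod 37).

41031034

The moduli are pairwise coprime; N = 173·109·197·37 = 137448673.
N/173 = 794501; 794501 ≡ 85 (mod 173); 85·57 ≡ 1, so inverse 57.
N/109 = 1260997; 1260997 ≡ 85 (mod 109); 85·59 ≡ 1, so inverse 59.
N/197 = 697709; 697709 ≡ 132 (mod 197); 132·100 ≡ 1, so inverse 100.
N/37 = 3714829; 3714829 ≡ 29 (mod 37); 29·23 ≡ 1, so inverse 23.
k ≡ 105·794501·57 + 55·1260997·59 + 71·697709·100 + 32·3714829·23 = 16534871794.
16534871794 mod 137448673 = 41031034.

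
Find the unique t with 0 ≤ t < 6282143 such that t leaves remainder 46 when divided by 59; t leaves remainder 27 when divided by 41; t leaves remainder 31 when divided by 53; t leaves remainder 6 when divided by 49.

898911

The moduli are pairwise coprime; N = 59·41·53·49 = 6282143.
N/59 = 106477; 106477 ≡ 41 (mod 59); 41·36 ≡ 1, so inverse 36.
N/41 = 153223; 153223 ≡ 6 (mod 41); 6·7 ≡ 1, so inverse 7.
N/53 = 118531; 118531 ≡ 23 (mod 53); 23·30 ≡ 1, so inverse 30.
N/49 = 128207; 128207 ≡ 23 (mod 49); 23·32 ≡ 1, so inverse 32.
t ≡ 46·106477·36 + 27·153223·7 + 31·118531·30 + 6·128207·32 = 340134633.
340134633 mod 6282143 = 898911.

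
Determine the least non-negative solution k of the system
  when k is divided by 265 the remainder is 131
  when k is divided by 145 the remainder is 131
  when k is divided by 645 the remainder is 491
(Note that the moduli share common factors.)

gcd(265, 145) = 5 and 5 | (131 − 131), so the pair is consistent; merging gives k ≡ 131 (mod 7685), where 7685 = lcm(265, 145).
gcd(7685, 645) = 5 and 5 | (491 − 131), so the pair is consistent; merging gives k ≡ 760946 (mod 991365), where 991365 = lcm(7685, 645).
The solution is unique modulo lcm(265, 145, 645) = 991365.

760946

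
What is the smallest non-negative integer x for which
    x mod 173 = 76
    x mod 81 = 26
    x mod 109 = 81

The moduli are pairwise coprime; N = 173·81·109 = 1527417.
N/173 = 8829; 8829 ≡ 6 (mod 173); 6·29 ≡ 1, so inverse 29.
N/81 = 18857; 18857 ≡ 65 (mod 81); 65·5 ≡ 1, so inverse 5.
N/109 = 14013; 14013 ≡ 61 (mod 109); 61·84 ≡ 1, so inverse 84.
x ≡ 76·8829·29 + 26·18857·5 + 81·14013·84 = 117254978.
117254978 mod 1527417 = 1171286.

1171286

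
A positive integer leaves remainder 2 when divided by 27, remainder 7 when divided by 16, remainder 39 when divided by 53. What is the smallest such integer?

3431

The moduli are pairwise coprime; M = 27·16·53 = 22896.
M/27 = 848; 848 ≡ 11 (mod 27); 11·5 ≡ 1, so inverse 5.
M/16 = 1431; 1431 ≡ 7 (mod 16); 7·7 ≡ 1, so inverse 7.
M/53 = 432; 432 ≡ 8 (mod 53); 8·20 ≡ 1, so inverse 20.
n ≡ 2·848·5 + 7·1431·7 + 39·432·20 = 415559.
415559 mod 22896 = 3431.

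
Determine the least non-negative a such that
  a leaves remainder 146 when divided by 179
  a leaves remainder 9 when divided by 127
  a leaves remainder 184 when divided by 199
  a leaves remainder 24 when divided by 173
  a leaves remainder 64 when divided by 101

The moduli are pairwise coprime; N = 179·127·199·173·101 = 79045528091.
N/179 = 441595129; 441595129 ≡ 160 (mod 179); 160·113 ≡ 1, so inverse 113.
N/127 = 622405733; 622405733 ≡ 69 (mod 127); 69·81 ≡ 1, so inverse 81.
N/199 = 397213709; 397213709 ≡ 157 (mod 199); 157·90 ≡ 1, so inverse 90.
N/173 = 456910567; 456910567 ≡ 94 (mod 173); 94·127 ≡ 1, so inverse 127.
N/101 = 782628991; 782628991 ≡ 90 (mod 101); 90·55 ≡ 1, so inverse 55.
a ≡ 146·441595129·113 + 9·622405733·81 + 184·397213709·90 + 24·456910567·127 + 64·782628991·55 = 18464546695175.
18464546695175 mod 79045528091 = 46938649972.

46938649972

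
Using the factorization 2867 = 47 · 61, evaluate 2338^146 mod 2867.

81

Mod 47: 2338 ≡ 35; by Fermat, exponent reduces to 146 mod 46 = 8; 35^8 ≡ 34 (mod 47).
Mod 61: 2338 ≡ 20; by Fermat, exponent reduces to 146 mod 60 = 26; 20^26 ≡ 20 (mod 61).
Combine by CRT: x ≡ 34 (mod 47), x ≡ 20 (mod 61) ⇒ x ≡ 81 (mod 2867).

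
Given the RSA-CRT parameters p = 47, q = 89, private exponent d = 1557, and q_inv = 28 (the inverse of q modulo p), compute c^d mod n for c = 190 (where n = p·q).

3637

d_p = d mod (p−1) = 1557 mod 46 = 39; d_q = d mod (q−1) = 61.
m₁ = c^(d_p) mod p: c ≡ 2 (mod 47), and 2^39 mod 47 = 18.
m₂ = c^(d_q) mod q: c ≡ 12 (mod 89), and 12^61 mod 89 = 77.
h = q_inv·(m₁ − m₂) mod p = 28·(18 − 77) mod 47 = 40.
m = m₂ + h·q = 77 + 40·89 = 3637.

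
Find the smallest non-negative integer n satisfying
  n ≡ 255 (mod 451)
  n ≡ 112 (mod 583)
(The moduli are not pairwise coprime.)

gcd(451, 583) = 11 and 11 | (112 − 255), so the pair is consistent; merging gives n ≡ 14687 (mod 23903), where 23903 = lcm(451, 583).
The solution is unique modulo lcm(451, 583) = 23903.

14687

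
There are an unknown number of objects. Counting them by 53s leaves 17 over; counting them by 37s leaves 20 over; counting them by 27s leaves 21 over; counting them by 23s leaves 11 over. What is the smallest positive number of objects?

605118

The moduli are pairwise coprime; M = 53·37·27·23 = 1217781.
M/53 = 22977; 22977 ≡ 28 (mod 53); 28·36 ≡ 1, so inverse 36.
M/37 = 32913; 32913 ≡ 20 (mod 37); 20·13 ≡ 1, so inverse 13.
M/27 = 45103; 45103 ≡ 13 (mod 27); 13·25 ≡ 1, so inverse 25.
M/23 = 52947; 52947 ≡ 1 (mod 23), inverse 1.
N ≡ 17·22977·36 + 20·32913·13 + 21·45103·25 + 11·52947·1 = 46880796.
46880796 mod 1217781 = 605118.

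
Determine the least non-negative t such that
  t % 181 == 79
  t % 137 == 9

From t ≡ 79 (mod 181) write t = 79 + 181s. Substituting into t ≡ 9 (mod 137) gives 181s ≡ 67 (mod 137), and since 44⁻¹ ≡ 109 (mod 137), s ≡ 42. Hence t ≡ 79 + 181·42 = 7681 (mod 24797).

7681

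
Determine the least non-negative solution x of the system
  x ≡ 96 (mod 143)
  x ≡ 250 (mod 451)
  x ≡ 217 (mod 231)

20545

gcd(143, 451) = 11 and 11 | (250 − 96), so the pair is consistent; merging gives x ≡ 2956 (mod 5863), where 5863 = lcm(143, 451).
gcd(5863, 231) = 11 and 11 | (217 − 2956), so the pair is consistent; merging gives x ≡ 20545 (mod 123123), where 123123 = lcm(5863, 231).
The solution is unique modulo lcm(143, 451, 231) = 123123.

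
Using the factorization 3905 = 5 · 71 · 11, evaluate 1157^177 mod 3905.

1547

Mod 5: 1157 ≡ 2; by Fermat, exponent reduces to 177 mod 4 = 1; 2^1 ≡ 2 (mod 5).
Mod 71: 1157 ≡ 21; by Fermat, exponent reduces to 177 mod 70 = 37; 21^37 ≡ 56 (mod 71).
Mod 11: 1157 ≡ 2; by Fermat, exponent reduces to 177 mod 10 = 7; 2^7 ≡ 7 (mod 11).
Combine by CRT: x ≡ 2 (mod 5), x ≡ 56 (mod 71), x ≡ 7 (mod 11) ⇒ x ≡ 1547 (mod 3905).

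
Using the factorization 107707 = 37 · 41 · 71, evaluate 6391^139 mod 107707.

Mod 37: 6391 ≡ 27; by Fermat, exponent reduces to 139 mod 36 = 31; 27^31 ≡ 27 (mod 37).
Mod 41: 6391 ≡ 36; by Fermat, exponent reduces to 139 mod 40 = 19; 36^19 ≡ 8 (mod 41).
Mod 71: 6391 ≡ 1; by Fermat, exponent reduces to 139 mod 70 = 69; 1^69 ≡ 1 (mod 71).
Combine by CRT: x ≡ 27 (mod 37), x ≡ 8 (mod 41), x ≡ 1 (mod 71) ⇒ x ≡ 53677 (mod 107707).

53677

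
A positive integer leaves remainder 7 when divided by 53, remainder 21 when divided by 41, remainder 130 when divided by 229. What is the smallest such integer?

461107

The moduli are pairwise coprime; M = 53·41·229 = 497617.
M/53 = 9389; 9389 ≡ 8 (mod 53); 8·20 ≡ 1, so inverse 20.
M/41 = 12137; 12137 ≡ 1 (mod 41), inverse 1.
M/229 = 2173; 2173 ≡ 112 (mod 229); 112·137 ≡ 1, so inverse 137.
n ≡ 7·9389·20 + 21·12137·1 + 130·2173·137 = 40270467.
40270467 mod 497617 = 461107.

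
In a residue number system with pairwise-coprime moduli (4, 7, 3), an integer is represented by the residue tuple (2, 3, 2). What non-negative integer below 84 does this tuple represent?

The moduli are pairwise coprime; N = 4·7·3 = 84.
N/4 = 21; 21 ≡ 1 (mod 4), inverse 1.
N/7 = 12; 12 ≡ 5 (mod 7); 5·3 ≡ 1, so inverse 3.
N/3 = 28; 28 ≡ 1 (mod 3), inverse 1.
x ≡ 2·21·1 + 3·12·3 + 2·28·1 = 206.
206 mod 84 = 38.

38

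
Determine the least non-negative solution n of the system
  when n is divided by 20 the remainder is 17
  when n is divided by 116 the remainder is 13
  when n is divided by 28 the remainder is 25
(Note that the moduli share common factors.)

2797

Combine the congruences pairwise.
gcd(20, 116) = 4 and 4 | (13 − 17), so the pair is consistent; merging gives n ≡ 477 (mod 580), where 580 = lcm(20, 116).
gcd(580, 28) = 4 and 4 | (25 − 477), so the pair is consistent; merging gives n ≡ 2797 (mod 4060), where 4060 = lcm(580, 28).
The solution is unique modulo lcm(20, 116, 28) = 4060.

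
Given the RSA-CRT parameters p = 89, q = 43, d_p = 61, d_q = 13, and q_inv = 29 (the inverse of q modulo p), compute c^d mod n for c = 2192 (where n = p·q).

171

m₁ = c^(d_p) mod p: c ≡ 56 (mod 89), and 56^61 mod 89 = 82.
m₂ = c^(d_q) mod q: c ≡ 42 (mod 43), and 42^13 mod 43 = 42.
h = q_inv·(m₁ − m₂) mod p = 29·(82 − 42) mod 89 = 3.
m = m₂ + h·q = 42 + 3·43 = 171.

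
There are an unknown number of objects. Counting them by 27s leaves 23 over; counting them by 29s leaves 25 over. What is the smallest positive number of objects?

779

From N ≡ 23 (mod 27) write N = 23 + 27t. Substituting into N ≡ 25 (mod 29) gives 27t ≡ 2 (mod 29), and since 27⁻¹ ≡ 14 (mod 29), t ≡ 28. Hence N ≡ 23 + 27·28 = 779 (mod 783).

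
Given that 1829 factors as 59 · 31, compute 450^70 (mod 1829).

466

Mod 59: 450 ≡ 37; by Fermat, exponent reduces to 70 mod 58 = 12; 37^12 ≡ 53 (mod 59).
Mod 31: 450 ≡ 16; by Fermat, exponent reduces to 70 mod 30 = 10; 16^10 ≡ 1 (mod 31).
Combine by CRT: x ≡ 53 (mod 59), x ≡ 1 (mod 31) ⇒ x ≡ 466 (mod 1829).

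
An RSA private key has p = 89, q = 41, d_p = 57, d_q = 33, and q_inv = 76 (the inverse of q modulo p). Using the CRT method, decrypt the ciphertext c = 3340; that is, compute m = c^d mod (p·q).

1256

m₁ = c^(d_p) mod p: c ≡ 47 (mod 89), and 47^57 mod 89 = 10.
m₂ = c^(d_q) mod q: c ≡ 19 (mod 41), and 19^33 mod 41 = 26.
h = q_inv·(m₁ − m₂) mod p = 76·(10 − 26) mod 89 = 30.
m = m₂ + h·q = 26 + 30·41 = 1256.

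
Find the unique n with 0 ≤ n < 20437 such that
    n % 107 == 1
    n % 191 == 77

19368

From n ≡ 1 (mod 107) write n = 1 + 107t. Substituting into n ≡ 77 (mod 191) gives 107t ≡ 76 (mod 191), and since 107⁻¹ ≡ 25 (mod 191), t ≡ 181. Hence n ≡ 1 + 107·181 = 19368 (mod 20437).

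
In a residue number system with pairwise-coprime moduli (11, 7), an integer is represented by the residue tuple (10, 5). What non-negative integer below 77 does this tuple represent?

From x ≡ 10 (mod 11) write x = 10 + 11t. Substituting into x ≡ 5 (mod 7) gives 11t ≡ 2 (mod 7), and since 4⁻¹ ≡ 2 (mod 7), t ≡ 4. Hence x ≡ 10 + 11·4 = 54 (mod 77).

54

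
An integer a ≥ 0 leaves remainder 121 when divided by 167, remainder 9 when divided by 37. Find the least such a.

5966

From a ≡ 121 (mod 167) write a = 121 + 167t. Substituting into a ≡ 9 (mod 37) gives 167t ≡ 36 (mod 37), and since 19⁻¹ ≡ 2 (mod 37), t ≡ 35. Hence a ≡ 121 + 167·35 = 5966 (mod 6179).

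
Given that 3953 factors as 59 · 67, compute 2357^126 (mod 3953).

2586

Mod 59: 2357 ≡ 56; by Fermat, exponent reduces to 126 mod 58 = 10; 56^10 ≡ 49 (mod 59).
Mod 67: 2357 ≡ 12; by Fermat, exponent reduces to 126 mod 66 = 60; 12^60 ≡ 40 (mod 67).
Combine by CRT: x ≡ 49 (mod 59), x ≡ 40 (mod 67) ⇒ x ≡ 2586 (mod 3953).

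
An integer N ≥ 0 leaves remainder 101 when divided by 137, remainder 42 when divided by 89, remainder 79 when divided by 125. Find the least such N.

The moduli are pairwise coprime; M = 137·89·125 = 1524125.
M/137 = 11125; 11125 ≡ 28 (mod 137); 28·93 ≡ 1, so inverse 93.
M/89 = 17125; 17125 ≡ 37 (mod 89); 37·77 ≡ 1, so inverse 77.
M/125 = 12193; 12193 ≡ 68 (mod 125); 68·57 ≡ 1, so inverse 57.
N ≡ 101·11125·93 + 42·17125·77 + 79·12193·57 = 214784454.
214784454 mod 1524125 = 1406954.

1406954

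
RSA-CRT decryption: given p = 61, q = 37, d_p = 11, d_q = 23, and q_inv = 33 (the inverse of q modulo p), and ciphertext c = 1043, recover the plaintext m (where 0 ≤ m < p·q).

2118

m₁ = c^(d_p) mod p: c ≡ 6 (mod 61), and 6^11 mod 61 = 44.
m₂ = c^(d_q) mod q: c ≡ 7 (mod 37), and 7^23 mod 37 = 9.
h = q_inv·(m₁ − m₂) mod p = 33·(44 − 9) mod 61 = 57.
m = m₂ + h·q = 9 + 57·37 = 2118.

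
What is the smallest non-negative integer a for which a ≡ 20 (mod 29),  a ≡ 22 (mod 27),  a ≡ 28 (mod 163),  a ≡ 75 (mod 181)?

19755139

Combine the congruences pairwise.
From a ≡ 20 (mod 29) write a = 20 + 29t. Substituting into a ≡ 22 (mod 27) gives 29t ≡ 2 (mod 27), and since 2⁻¹ ≡ 14 (mod 27), t ≡ 1. Hence a ≡ 20 + 29·1 = 49 (mod 783).
From a ≡ 49 (mod 783) write a = 49 + 783t. Substituting into a ≡ 28 (mod 163) gives 783t ≡ 142 (mod 163), and since 131⁻¹ ≡ 56 (mod 163), t ≡ 128. Hence a ≡ 49 + 783·128 = 100273 (mod 127629).
From a ≡ 100273 (mod 127629) write a = 100273 + 127629t. Substituting into a ≡ 75 (mod 181) gives 127629t ≡ 76 (mod 181), and since 24⁻¹ ≡ 83 (mod 181), t ≡ 154. Hence a ≡ 100273 + 127629·154 = 19755139 (mod 23100849).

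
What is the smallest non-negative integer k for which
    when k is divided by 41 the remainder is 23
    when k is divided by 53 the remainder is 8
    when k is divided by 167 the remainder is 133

290713

The moduli are pairwise coprime; N = 41·53·167 = 362891.
N/41 = 8851; 8851 ≡ 36 (mod 41); 36·8 ≡ 1, so inverse 8.
N/53 = 6847; 6847 ≡ 10 (mod 53); 10·16 ≡ 1, so inverse 16.
N/167 = 2173; 2173 ≡ 2 (mod 167); 2·84 ≡ 1, so inverse 84.
k ≡ 23·8851·8 + 8·6847·16 + 133·2173·84 = 26781756.
26781756 mod 362891 = 290713.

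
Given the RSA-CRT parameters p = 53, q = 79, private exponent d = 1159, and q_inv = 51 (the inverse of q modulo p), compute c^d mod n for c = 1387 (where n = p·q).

d_p = d mod (p−1) = 1159 mod 52 = 15; d_q = d mod (q−1) = 67.
m₁ = c^(d_p) mod p: c ≡ 9 (mod 53), and 9^15 mod 53 = 25.
m₂ = c^(d_q) mod q: c ≡ 44 (mod 79), and 44^67 mod 79 = 51.
h = q_inv·(m₁ − m₂) mod p = 51·(25 − 51) mod 53 = 52.
m = m₂ + h·q = 51 + 52·79 = 4159.

4159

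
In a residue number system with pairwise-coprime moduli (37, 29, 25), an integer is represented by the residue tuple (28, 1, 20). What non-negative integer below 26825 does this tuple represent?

The moduli are pairwise coprime; N = 37·29·25 = 26825.
N/37 = 725; 725 ≡ 22 (mod 37); 22·32 ≡ 1, so inverse 32.
N/29 = 925; 925 ≡ 26 (mod 29); 26·19 ≡ 1, so inverse 19.
N/25 = 1073; 1073 ≡ 23 (mod 25); 23·12 ≡ 1, so inverse 12.
x ≡ 28·725·32 + 1·925·19 + 20·1073·12 = 924695.
924695 mod 26825 = 12645.

12645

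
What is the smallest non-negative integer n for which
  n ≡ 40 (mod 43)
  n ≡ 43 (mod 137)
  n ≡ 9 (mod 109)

The moduli are pairwise coprime; M = 43·137·109 = 642119.
M/43 = 14933; 14933 ≡ 12 (mod 43); 12·18 ≡ 1, so inverse 18.
M/137 = 4687; 4687 ≡ 29 (mod 137); 29·52 ≡ 1, so inverse 52.
M/109 = 5891; 5891 ≡ 5 (mod 109); 5·22 ≡ 1, so inverse 22.
n ≡ 40·14933·18 + 43·4687·52 + 9·5891·22 = 22398310.
22398310 mod 642119 = 566264.

566264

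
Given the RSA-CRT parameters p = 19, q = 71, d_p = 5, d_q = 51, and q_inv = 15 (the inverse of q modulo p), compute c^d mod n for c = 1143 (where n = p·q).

m₁ = c^(d_p) mod p: c ≡ 3 (mod 19), and 3^5 mod 19 = 15.
m₂ = c^(d_q) mod q: c ≡ 7 (mod 71), and 7^51 mod 71 = 52.
h = q_inv·(m₁ − m₂) mod p = 15·(15 − 52) mod 19 = 15.
m = m₂ + h·q = 52 + 15·71 = 1117.

1117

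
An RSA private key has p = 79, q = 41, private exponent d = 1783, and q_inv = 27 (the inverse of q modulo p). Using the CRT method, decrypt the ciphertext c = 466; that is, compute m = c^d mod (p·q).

d_p = d mod (p−1) = 1783 mod 78 = 67; d_q = d mod (q−1) = 23.
m₁ = c^(d_p) mod p: c ≡ 71 (mod 79), and 71^67 mod 79 = 15.
m₂ = c^(d_q) mod q: c ≡ 15 (mod 41), and 15^23 mod 41 = 28.
h = q_inv·(m₁ − m₂) mod p = 27·(15 − 28) mod 79 = 44.
m = m₂ + h·q = 28 + 44·41 = 1832.

1832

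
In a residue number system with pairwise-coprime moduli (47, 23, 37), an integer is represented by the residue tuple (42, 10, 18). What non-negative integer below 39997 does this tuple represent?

38535

The moduli are pairwise coprime; N = 47·23·37 = 39997.
N/47 = 851; 851 ≡ 5 (mod 47); 5·19 ≡ 1, so inverse 19.
N/23 = 1739; 1739 ≡ 14 (mod 23); 14·5 ≡ 1, so inverse 5.
N/37 = 1081; 1081 ≡ 8 (mod 37); 8·14 ≡ 1, so inverse 14.
x ≡ 42·851·19 + 10·1739·5 + 18·1081·14 = 1038460.
1038460 mod 39997 = 38535.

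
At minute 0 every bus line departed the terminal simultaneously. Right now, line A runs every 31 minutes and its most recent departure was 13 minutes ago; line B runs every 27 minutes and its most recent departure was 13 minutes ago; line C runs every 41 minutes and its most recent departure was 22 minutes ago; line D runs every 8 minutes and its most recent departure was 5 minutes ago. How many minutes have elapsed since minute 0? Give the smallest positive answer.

The moduli are pairwise coprime; N = 31·27·41·8 = 274536.
N/31 = 8856; 8856 ≡ 21 (mod 31); 21·3 ≡ 1, so inverse 3.
N/27 = 10168; 10168 ≡ 16 (mod 27); 16·22 ≡ 1, so inverse 22.
N/41 = 6696; 6696 ≡ 13 (mod 41); 13·19 ≡ 1, so inverse 19.
N/8 = 34317; 34317 ≡ 5 (mod 8); 5·5 ≡ 1, so inverse 5.
t ≡ 13·8856·3 + 13·10168·22 + 22·6696·19 + 5·34317·5 = 6910285.
6910285 mod 274536 = 46885.

46885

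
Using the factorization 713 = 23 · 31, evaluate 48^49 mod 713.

55

Mod 23: 48 ≡ 2; by Fermat, exponent reduces to 49 mod 22 = 5; 2^5 ≡ 9 (mod 23).
Mod 31: 48 ≡ 17; by Fermat, exponent reduces to 49 mod 30 = 19; 17^19 ≡ 24 (mod 31).
Combine by CRT: x ≡ 9 (mod 23), x ≡ 24 (mod 31) ⇒ x ≡ 55 (mod 713).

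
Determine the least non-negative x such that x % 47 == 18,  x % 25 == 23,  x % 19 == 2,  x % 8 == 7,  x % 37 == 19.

4517423

The moduli are pairwise coprime; N = 47·25·19·8·37 = 6608200.
N/47 = 140600; 140600 ≡ 23 (mod 47); 23·45 ≡ 1, so inverse 45.
N/25 = 264328; 264328 ≡ 3 (mod 25); 3·17 ≡ 1, so inverse 17.
N/19 = 347800; 347800 ≡ 5 (mod 19); 5·4 ≡ 1, so inverse 4.
N/8 = 826025; 826025 ≡ 1 (mod 8), inverse 1.
N/37 = 178600; 178600 ≡ 1 (mod 37), inverse 1.
x ≡ 18·140600·45 + 23·264328·17 + 2·347800·4 + 7·826025·1 + 19·178600·1 = 229196223.
229196223 mod 6608200 = 4517423.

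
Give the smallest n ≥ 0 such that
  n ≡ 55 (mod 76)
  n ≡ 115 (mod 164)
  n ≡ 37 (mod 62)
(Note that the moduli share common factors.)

83427

Combine the congruences pairwise.
gcd(76, 164) = 4 and 4 | (115 − 55), so the pair is consistent; merging gives n ≡ 2411 (mod 3116), where 3116 = lcm(76, 164).
gcd(3116, 62) = 2 and 2 | (37 − 2411), so the pair is consistent; merging gives n ≡ 83427 (mod 96596), where 96596 = lcm(3116, 62).
The solution is unique modulo lcm(76, 164, 62) = 96596.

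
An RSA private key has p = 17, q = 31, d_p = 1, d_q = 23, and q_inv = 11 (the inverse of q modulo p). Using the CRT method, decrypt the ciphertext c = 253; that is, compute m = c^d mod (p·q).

m₁ = c^(d_p) mod p: c ≡ 15 (mod 17), and 15^1 mod 17 = 15.
m₂ = c^(d_q) mod q: c ≡ 5 (mod 31), and 5^23 mod 31 = 25.
h = q_inv·(m₁ − m₂) mod p = 11·(15 − 25) mod 17 = 9.
m = m₂ + h·q = 25 + 9·31 = 304.

304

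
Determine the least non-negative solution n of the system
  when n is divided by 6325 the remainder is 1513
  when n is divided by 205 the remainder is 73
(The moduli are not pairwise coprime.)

45788

gcd(6325, 205) = 5 and 5 | (73 − 1513), so the pair is consistent; merging gives n ≡ 45788 (mod 259325), where 259325 = lcm(6325, 205).
The solution is unique modulo lcm(6325, 205) = 259325.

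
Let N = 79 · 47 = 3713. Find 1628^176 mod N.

Mod 79: 1628 ≡ 48; by Fermat, exponent reduces to 176 mod 78 = 20; 48^20 ≡ 49 (mod 79).
Mod 47: 1628 ≡ 30; by Fermat, exponent reduces to 176 mod 46 = 38; 30^38 ≡ 12 (mod 47).
Combine by CRT: x ≡ 49 (mod 79), x ≡ 12 (mod 47) ⇒ x ≡ 1234 (mod 3713).

1234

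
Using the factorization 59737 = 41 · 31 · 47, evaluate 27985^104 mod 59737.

31996

Mod 41: 27985 ≡ 23; by Fermat, exponent reduces to 104 mod 40 = 24; 23^24 ≡ 16 (mod 41).
Mod 31: 27985 ≡ 23; by Fermat, exponent reduces to 104 mod 30 = 14; 23^14 ≡ 4 (mod 31).
Mod 47: 27985 ≡ 20; by Fermat, exponent reduces to 104 mod 46 = 12; 20^12 ≡ 36 (mod 47).
Combine by CRT: x ≡ 16 (mod 41), x ≡ 4 (mod 31), x ≡ 36 (mod 47) ⇒ x ≡ 31996 (mod 59737).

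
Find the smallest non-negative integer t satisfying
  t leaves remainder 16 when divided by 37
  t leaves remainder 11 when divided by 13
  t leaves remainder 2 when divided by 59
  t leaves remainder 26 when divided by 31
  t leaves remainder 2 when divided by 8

6086442

The moduli are pairwise coprime; N = 37·13·59·31·8 = 7037992.
N/37 = 190216; 190216 ≡ 36 (mod 37); 36·36 ≡ 1, so inverse 36.
N/13 = 541384; 541384 ≡ 12 (mod 13); 12·12 ≡ 1, so inverse 12.
N/59 = 119288; 119288 ≡ 49 (mod 59); 49·53 ≡ 1, so inverse 53.
N/31 = 227032; 227032 ≡ 19 (mod 31); 19·18 ≡ 1, so inverse 18.
N/8 = 879749; 879749 ≡ 5 (mod 8); 5·5 ≡ 1, so inverse 5.
t ≡ 16·190216·36 + 11·541384·12 + 2·119288·53 + 26·227032·18 + 2·879749·5 = 308720098.
308720098 mod 7037992 = 6086442.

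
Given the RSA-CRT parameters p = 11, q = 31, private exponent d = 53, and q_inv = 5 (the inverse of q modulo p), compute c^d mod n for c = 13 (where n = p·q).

d_p = d mod (p−1) = 53 mod 10 = 3; d_q = d mod (q−1) = 23.
m₁ = c^(d_p) mod p: c ≡ 2 (mod 11), and 2^3 mod 11 = 8.
m₂ = c^(d_q) mod q: c ≡ 13 (mod 31), and 13^23 mod 31 = 24.
h = q_inv·(m₁ − m₂) mod p = 5·(8 − 24) mod 11 = 8.
m = m₂ + h·q = 24 + 8·31 = 272.

272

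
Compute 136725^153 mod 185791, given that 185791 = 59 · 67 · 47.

Mod 59: 136725 ≡ 22; by Fermat, exponent reduces to 153 mod 58 = 37; 22^37 ≡ 27 (mod 59).
Mod 67: 136725 ≡ 45; by Fermat, exponent reduces to 153 mod 66 = 21; 45^21 ≡ 3 (mod 67).
Mod 47: 136725 ≡ 2; by Fermat, exponent reduces to 153 mod 46 = 15; 2^15 ≡ 9 (mod 47).
Combine by CRT: x ≡ 27 (mod 59), x ≡ 3 (mod 67), x ≡ 9 (mod 47) ⇒ x ≡ 31828 (mod 185791).

31828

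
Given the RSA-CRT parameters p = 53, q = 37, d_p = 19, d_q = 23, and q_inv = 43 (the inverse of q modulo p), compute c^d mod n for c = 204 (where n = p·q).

m₁ = c^(d_p) mod p: c ≡ 45 (mod 53), and 45^19 mod 53 = 21.
m₂ = c^(d_q) mod q: c ≡ 19 (mod 37), and 19^23 mod 37 = 15.
h = q_inv·(m₁ − m₂) mod p = 43·(21 − 15) mod 53 = 46.
m = m₂ + h·q = 15 + 46·37 = 1717.

1717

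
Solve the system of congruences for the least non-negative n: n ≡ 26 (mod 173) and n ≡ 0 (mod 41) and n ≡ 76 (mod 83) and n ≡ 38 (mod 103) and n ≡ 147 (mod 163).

The moduli are pairwise coprime; M = 173·41·83·103·163 = 9884003291.
M/173 = 57132967; 57132967 ≡ 63 (mod 173); 63·11 ≡ 1, so inverse 11.
M/41 = 241073251; 241073251 ≡ 16 (mod 41); 16·18 ≡ 1, so inverse 18.
M/83 = 119084377; 119084377 ≡ 44 (mod 83); 44·17 ≡ 1, so inverse 17.
M/103 = 95961197; 95961197 ≡ 11 (mod 103); 11·75 ≡ 1, so inverse 75.
M/163 = 60638057; 60638057 ≡ 101 (mod 163); 101·92 ≡ 1, so inverse 92.
n ≡ 26·57132967·11 + 0·241073251·18 + 76·119084377·17 + 38·95961197·75 + 147·60638057·92 = 1263755537964.
1263755537964 mod 9884003291 = 8487120007.

8487120007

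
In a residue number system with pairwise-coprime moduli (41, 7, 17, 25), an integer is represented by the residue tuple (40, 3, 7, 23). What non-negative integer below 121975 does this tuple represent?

The moduli are pairwise coprime; N = 41·7·17·25 = 121975.
N/41 = 2975; 2975 ≡ 23 (mod 41); 23·25 ≡ 1, so inverse 25.
N/7 = 17425; 17425 ≡ 2 (mod 7); 2·4 ≡ 1, so inverse 4.
N/17 = 7175; 7175 ≡ 1 (mod 17), inverse 1.
N/25 = 4879; 4879 ≡ 4 (mod 25); 4·19 ≡ 1, so inverse 19.
x ≡ 40·2975·25 + 3·17425·4 + 7·7175·1 + 23·4879·19 = 5366448.
5366448 mod 121975 = 121523.

121523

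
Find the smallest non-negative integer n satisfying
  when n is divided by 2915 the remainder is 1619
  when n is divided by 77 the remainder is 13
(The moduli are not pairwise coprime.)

19109

gcd(2915, 77) = 11 and 11 | (13 − 1619), so the pair is consistent; merging gives n ≡ 19109 (mod 20405), where 20405 = lcm(2915, 77).
The solution is unique modulo lcm(2915, 77) = 20405.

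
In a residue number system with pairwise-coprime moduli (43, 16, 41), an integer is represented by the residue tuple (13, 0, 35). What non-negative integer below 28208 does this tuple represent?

25168

The moduli are pairwise coprime; N = 43·16·41 = 28208.
N/43 = 656; 656 ≡ 11 (mod 43); 11·4 ≡ 1, so inverse 4.
N/16 = 1763; 1763 ≡ 3 (mod 16); 3·11 ≡ 1, so inverse 11.
N/41 = 688; 688 ≡ 32 (mod 41); 32·9 ≡ 1, so inverse 9.
x ≡ 13·656·4 + 0·1763·11 + 35·688·9 = 250832.
250832 mod 28208 = 25168.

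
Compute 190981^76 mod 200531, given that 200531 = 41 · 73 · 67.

Mod 41: 190981 ≡ 3; by Fermat, exponent reduces to 76 mod 40 = 36; 3^36 ≡ 40 (mod 41).
Mod 73: 190981 ≡ 13; by Fermat, exponent reduces to 76 mod 72 = 4; 13^4 ≡ 18 (mod 73).
Mod 67: 190981 ≡ 31; by Fermat, exponent reduces to 76 mod 66 = 10; 31^10 ≡ 55 (mod 67).
Combine by CRT: x ≡ 40 (mod 41), x ≡ 18 (mod 73), x ≡ 55 (mod 67) ⇒ x ≡ 107255 (mod 200531).

107255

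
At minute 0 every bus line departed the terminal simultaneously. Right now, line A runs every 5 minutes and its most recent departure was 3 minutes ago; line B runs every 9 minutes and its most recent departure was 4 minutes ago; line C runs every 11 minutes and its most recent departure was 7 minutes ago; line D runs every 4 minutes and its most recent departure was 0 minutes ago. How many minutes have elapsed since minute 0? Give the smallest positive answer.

1228

The moduli are pairwise coprime; N = 5·9·11·4 = 1980.
N/5 = 396; 396 ≡ 1 (mod 5), inverse 1.
N/9 = 220; 220 ≡ 4 (mod 9); 4·7 ≡ 1, so inverse 7.
N/11 = 180; 180 ≡ 4 (mod 11); 4·3 ≡ 1, so inverse 3.
N/4 = 495; 495 ≡ 3 (mod 4); 3·3 ≡ 1, so inverse 3.
t ≡ 3·396·1 + 4·220·7 + 7·180·3 + 0·495·3 = 11128.
11128 mod 1980 = 1228.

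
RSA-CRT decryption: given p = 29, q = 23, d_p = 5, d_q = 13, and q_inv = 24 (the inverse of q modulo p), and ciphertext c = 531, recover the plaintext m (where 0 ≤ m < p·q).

m₁ = c^(d_p) mod p: c ≡ 9 (mod 29), and 9^5 mod 29 = 5.
m₂ = c^(d_q) mod q: c ≡ 2 (mod 23), and 2^13 mod 23 = 4.
h = q_inv·(m₁ − m₂) mod p = 24·(5 − 4) mod 29 = 24.
m = m₂ + h·q = 4 + 24·23 = 556.

556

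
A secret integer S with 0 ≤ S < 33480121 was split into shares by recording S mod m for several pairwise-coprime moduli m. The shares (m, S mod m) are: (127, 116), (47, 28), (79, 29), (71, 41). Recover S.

1416420

From S ≡ 116 (mod 127) write S = 116 + 127t. Substituting into S ≡ 28 (mod 47) gives 127t ≡ 6 (mod 47), and since 33⁻¹ ≡ 10 (mod 47), t ≡ 13. Hence S ≡ 116 + 127·13 = 1767 (mod 5969).
From S ≡ 1767 (mod 5969) write S = 1767 + 5969t. Substituting into S ≡ 29 (mod 79) gives 5969t ≡ 0 (mod 79), and since 44⁻¹ ≡ 9 (mod 79), t ≡ 0. Hence S ≡ 1767 + 5969·0 = 1767 (mod 471551).
From S ≡ 1767 (mod 471551) write S = 1767 + 471551t. Substituting into S ≡ 41 (mod 71) gives 471551t ≡ 49 (mod 71), and since 40⁻¹ ≡ 16 (mod 71), t ≡ 3. Hence S ≡ 1767 + 471551·3 = 1416420 (mod 33480121).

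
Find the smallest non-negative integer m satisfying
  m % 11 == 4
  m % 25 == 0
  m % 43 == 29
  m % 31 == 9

The moduli are pairwise coprime; N = 11·25·43·31 = 366575.
N/11 = 33325; 33325 ≡ 6 (mod 11); 6·2 ≡ 1, so inverse 2.
N/25 = 14663; 14663 ≡ 13 (mod 25); 13·2 ≡ 1, so inverse 2.
N/43 = 8525; 8525 ≡ 11 (mod 43); 11·4 ≡ 1, so inverse 4.
N/31 = 11825; 11825 ≡ 14 (mod 31); 14·20 ≡ 1, so inverse 20.
m ≡ 4·33325·2 + 0·14663·2 + 29·8525·4 + 9·11825·20 = 3384000.
3384000 mod 366575 = 84825.

84825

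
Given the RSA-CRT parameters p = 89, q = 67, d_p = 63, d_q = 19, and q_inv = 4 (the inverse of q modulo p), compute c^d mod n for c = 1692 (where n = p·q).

90

m₁ = c^(d_p) mod p: c ≡ 1 (mod 89), and 1^63 mod 89 = 1.
m₂ = c^(d_q) mod q: c ≡ 17 (mod 67), and 17^19 mod 67 = 23.
h = q_inv·(m₁ − m₂) mod p = 4·(1 − 23) mod 89 = 1.
m = m₂ + h·q = 23 + 1·67 = 90.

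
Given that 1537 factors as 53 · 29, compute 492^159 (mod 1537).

1043

Mod 53: 492 ≡ 15; by Fermat, exponent reduces to 159 mod 52 = 3; 15^3 ≡ 36 (mod 53).
Mod 29: 492 ≡ 28; by Fermat, exponent reduces to 159 mod 28 = 19; 28^19 ≡ 28 (mod 29).
Combine by CRT: x ≡ 36 (mod 53), x ≡ 28 (mod 29) ⇒ x ≡ 1043 (mod 1537).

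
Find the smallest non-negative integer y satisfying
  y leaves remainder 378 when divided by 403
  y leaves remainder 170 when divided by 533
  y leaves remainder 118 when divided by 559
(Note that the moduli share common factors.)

Combine the congruences pairwise.
gcd(403, 533) = 13 and 13 | (170 − 378), so the pair is consistent; merging gives y ≡ 7632 (mod 16523), where 16523 = lcm(403, 533).
gcd(16523, 559) = 13 and 13 | (118 − 7632), so the pair is consistent; merging gives y ≡ 24155 (mod 710489), where 710489 = lcm(16523, 559).
The solution is unique modulo lcm(403, 533, 559) = 710489.

24155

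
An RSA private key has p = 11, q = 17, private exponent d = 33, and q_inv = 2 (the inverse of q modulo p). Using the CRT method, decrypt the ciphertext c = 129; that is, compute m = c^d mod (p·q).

d_p = d mod (p−1) = 33 mod 10 = 3; d_q = d mod (q−1) = 1.
m₁ = c^(d_p) mod p: c ≡ 8 (mod 11), and 8^3 mod 11 = 6.
m₂ = c^(d_q) mod q: c ≡ 10 (mod 17), and 10^1 mod 17 = 10.
h = q_inv·(m₁ − m₂) mod p = 2·(6 − 10) mod 11 = 3.
m = m₂ + h·q = 10 + 3·17 = 61.

61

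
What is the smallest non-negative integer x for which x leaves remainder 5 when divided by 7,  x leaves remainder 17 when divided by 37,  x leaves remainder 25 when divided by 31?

831

The moduli are pairwise coprime; N = 7·37·31 = 8029.
N/7 = 1147; 1147 ≡ 6 (mod 7); 6·6 ≡ 1, so inverse 6.
N/37 = 217; 217 ≡ 32 (mod 37); 32·22 ≡ 1, so inverse 22.
N/31 = 259; 259 ≡ 11 (mod 31); 11·17 ≡ 1, so inverse 17.
x ≡ 5·1147·6 + 17·217·22 + 25·259·17 = 225643.
225643 mod 8029 = 831.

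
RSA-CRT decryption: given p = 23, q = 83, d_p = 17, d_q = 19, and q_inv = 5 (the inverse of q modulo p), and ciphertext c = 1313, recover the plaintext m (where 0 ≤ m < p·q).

1398

m₁ = c^(d_p) mod p: c ≡ 2 (mod 23), and 2^17 mod 23 = 18.
m₂ = c^(d_q) mod q: c ≡ 68 (mod 83), and 68^19 mod 83 = 70.
h = q_inv·(m₁ − m₂) mod p = 5·(18 − 70) mod 23 = 16.
m = m₂ + h·q = 70 + 16·83 = 1398.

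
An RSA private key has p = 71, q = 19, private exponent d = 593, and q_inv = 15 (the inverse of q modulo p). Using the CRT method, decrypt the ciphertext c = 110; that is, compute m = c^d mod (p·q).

d_p = d mod (p−1) = 593 mod 70 = 33; d_q = d mod (q−1) = 17.
m₁ = c^(d_p) mod p: c ≡ 39 (mod 71), and 39^33 mod 71 = 26.
m₂ = c^(d_q) mod q: c ≡ 15 (mod 19), and 15^17 mod 19 = 14.
h = q_inv·(m₁ − m₂) mod p = 15·(26 − 14) mod 71 = 38.
m = m₂ + h·q = 14 + 38·19 = 736.

736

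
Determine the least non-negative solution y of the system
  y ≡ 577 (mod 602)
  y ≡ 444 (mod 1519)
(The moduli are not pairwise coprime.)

Combine the congruences pairwise.
gcd(602, 1519) = 7 and 7 | (444 − 577), so the pair is consistent; merging gives y ≡ 47533 (mod 130634), where 130634 = lcm(602, 1519).
The solution is unique modulo lcm(602, 1519) = 130634.

47533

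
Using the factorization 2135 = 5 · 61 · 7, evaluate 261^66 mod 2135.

Mod 5: 261 ≡ 1; by Fermat, exponent reduces to 66 mod 4 = 2; 1^2 ≡ 1 (mod 5).
Mod 61: 261 ≡ 17; by Fermat, exponent reduces to 66 mod 60 = 6; 17^6 ≡ 52 (mod 61).
Mod 7: 261 ≡ 2; since 6 | 66, by Fermat 2^66 ≡ 1 (mod 7).
Combine by CRT: x ≡ 1 (mod 5), x ≡ 52 (mod 61), x ≡ 1 (mod 7) ⇒ x ≡ 1821 (mod 2135).

1821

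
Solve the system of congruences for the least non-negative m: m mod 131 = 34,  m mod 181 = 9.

11955

From m ≡ 34 (mod 131) write m = 34 + 131t. Substituting into m ≡ 9 (mod 181) gives 131t ≡ 156 (mod 181), and since 131⁻¹ ≡ 76 (mod 181), t ≡ 91. Hence m ≡ 34 + 131·91 = 11955 (mod 23711).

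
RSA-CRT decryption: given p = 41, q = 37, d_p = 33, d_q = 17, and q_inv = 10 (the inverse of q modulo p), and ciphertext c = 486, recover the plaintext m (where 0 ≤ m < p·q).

762

m₁ = c^(d_p) mod p: c ≡ 35 (mod 41), and 35^33 mod 41 = 24.
m₂ = c^(d_q) mod q: c ≡ 5 (mod 37), and 5^17 mod 37 = 22.
h = q_inv·(m₁ − m₂) mod p = 10·(24 − 22) mod 41 = 20.
m = m₂ + h·q = 22 + 20·37 = 762.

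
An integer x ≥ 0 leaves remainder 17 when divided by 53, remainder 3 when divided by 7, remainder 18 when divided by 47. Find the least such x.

The moduli are pairwise coprime; N = 53·7·47 = 17437.
N/53 = 329; 329 ≡ 11 (mod 53); 11·29 ≡ 1, so inverse 29.
N/7 = 2491; 2491 ≡ 6 (mod 7); 6·6 ≡ 1, so inverse 6.
N/47 = 371; 371 ≡ 42 (mod 47); 42·28 ≡ 1, so inverse 28.
x ≡ 17·329·29 + 3·2491·6 + 18·371·28 = 394019.
394019 mod 17437 = 10405.

10405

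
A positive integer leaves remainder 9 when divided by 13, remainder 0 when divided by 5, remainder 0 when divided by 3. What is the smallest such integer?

165

From m ≡ 9 (mod 13) write m = 9 + 13t. Substituting into m ≡ 0 (mod 5) gives 13t ≡ 1 (mod 5), and since 3⁻¹ ≡ 2 (mod 5), t ≡ 2. Hence m ≡ 9 + 13·2 = 35 (mod 65).
From m ≡ 35 (mod 65) write m = 35 + 65t. Substituting into m ≡ 0 (mod 3) gives 65t ≡ 1 (mod 3), and since 2⁻¹ ≡ 2 (mod 3), t ≡ 2. Hence m ≡ 35 + 65·2 = 165 (mod 195).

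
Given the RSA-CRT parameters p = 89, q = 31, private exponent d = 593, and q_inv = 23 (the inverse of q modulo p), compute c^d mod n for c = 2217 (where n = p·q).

d_p = d mod (p−1) = 593 mod 88 = 65; d_q = d mod (q−1) = 23.
m₁ = c^(d_p) mod p: c ≡ 81 (mod 89), and 81^65 mod 89 = 11.
m₂ = c^(d_q) mod q: c ≡ 16 (mod 31), and 16^23 mod 31 = 4.
h = q_inv·(m₁ − m₂) mod p = 23·(11 − 4) mod 89 = 72.
m = m₂ + h·q = 4 + 72·31 = 2236.

2236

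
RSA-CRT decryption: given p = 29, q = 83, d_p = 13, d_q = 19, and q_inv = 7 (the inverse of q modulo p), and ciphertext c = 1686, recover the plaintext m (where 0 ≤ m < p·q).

m₁ = c^(d_p) mod p: c ≡ 4 (mod 29), and 4^13 mod 29 = 22.
m₂ = c^(d_q) mod q: c ≡ 26 (mod 83), and 26^19 mod 83 = 64.
h = q_inv·(m₁ − m₂) mod p = 7·(22 − 64) mod 29 = 25.
m = m₂ + h·q = 64 + 25·83 = 2139.

2139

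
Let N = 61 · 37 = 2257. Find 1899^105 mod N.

Mod 61: 1899 ≡ 8; by Fermat, exponent reduces to 105 mod 60 = 45; 8^45 ≡ 11 (mod 61).
Mod 37: 1899 ≡ 12; by Fermat, exponent reduces to 105 mod 36 = 33; 12^33 ≡ 10 (mod 37).
Combine by CRT: x ≡ 11 (mod 61), x ≡ 10 (mod 37) ⇒ x ≡ 1231 (mod 2257).

1231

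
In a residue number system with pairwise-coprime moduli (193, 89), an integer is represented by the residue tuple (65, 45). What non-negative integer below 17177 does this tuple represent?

From x ≡ 65 (mod 193) write x = 65 + 193t. Substituting into x ≡ 45 (mod 89) gives 193t ≡ 69 (mod 89), and since 15⁻¹ ≡ 6 (mod 89), t ≡ 58. Hence x ≡ 65 + 193·58 = 11259 (mod 17177).

11259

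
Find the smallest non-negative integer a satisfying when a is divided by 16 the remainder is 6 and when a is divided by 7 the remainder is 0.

Combine the congruences pairwise.
From a ≡ 6 (mod 16) write a = 6 + 16t. Substituting into a ≡ 0 (mod 7) gives 16t ≡ 1 (mod 7), and since 2⁻¹ ≡ 4 (mod 7), t ≡ 4. Hence a ≡ 6 + 16·4 = 70 (mod 112).

70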